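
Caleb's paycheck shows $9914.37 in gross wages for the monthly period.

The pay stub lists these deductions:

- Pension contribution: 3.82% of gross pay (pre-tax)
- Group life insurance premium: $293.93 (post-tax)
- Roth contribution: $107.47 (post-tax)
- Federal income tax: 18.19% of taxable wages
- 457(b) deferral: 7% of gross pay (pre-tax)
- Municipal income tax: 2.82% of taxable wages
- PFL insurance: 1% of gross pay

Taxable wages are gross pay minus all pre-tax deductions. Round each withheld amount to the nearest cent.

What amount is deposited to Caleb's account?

$6483.47

Pension contribution: $9914.37 × 0.0382 = $378.73
457(b) deferral: $9914.37 × 0.07 = $694.01
Pre-tax total = $378.73 + $694.01 = $1072.74
Taxable wages = $9914.37 − $1072.74 = $8841.63
Municipal income tax: $8841.63 × 0.0282 = $249.33
Federal income tax: $8841.63 × 0.1819 = $1608.29
PFL insurance: $9914.37 × 0.01 = $99.14
Group life insurance premium: $293.93
Roth contribution: $107.47
Total deductions = $378.73 + $694.01 + $249.33 + $1608.29 + $99.14 + $293.93 + $107.47 = $3430.90
Net pay = $9914.37 − $3430.90 = $6483.47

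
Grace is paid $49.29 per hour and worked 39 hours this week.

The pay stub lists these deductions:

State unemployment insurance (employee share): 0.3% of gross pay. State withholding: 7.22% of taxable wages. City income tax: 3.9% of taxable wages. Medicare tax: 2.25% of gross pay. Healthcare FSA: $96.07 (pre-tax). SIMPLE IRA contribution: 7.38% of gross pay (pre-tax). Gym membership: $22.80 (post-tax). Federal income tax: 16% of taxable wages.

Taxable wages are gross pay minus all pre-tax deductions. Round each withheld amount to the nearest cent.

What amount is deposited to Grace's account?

Gross pay: 39 × $49.29 = $1,922.31
SIMPLE IRA contribution: $1,922.31 × 0.0738 = $141.87
Healthcare FSA: $96.07
Pre-tax total = $141.87 + $96.07 = $237.94
Taxable wages = $1,922.31 − $237.94 = $1,684.37
Federal income tax: $1,684.37 × 0.16 = $269.50
State withholding: $1,684.37 × 0.0722 = $121.61
City income tax: $1,684.37 × 0.039 = $65.69
Medicare tax: $1,922.31 × 0.0225 = $43.25
State unemployment insurance (employee share): $1,922.31 × 0.003 = $5.77
Gym membership: $22.80
Total deductions = $141.87 + $96.07 + $269.50 + $121.61 + $65.69 + $43.25 + $5.77 + $22.80 = $766.56
Net pay = $1,922.31 − $766.56 = $1,155.75

$1,155.75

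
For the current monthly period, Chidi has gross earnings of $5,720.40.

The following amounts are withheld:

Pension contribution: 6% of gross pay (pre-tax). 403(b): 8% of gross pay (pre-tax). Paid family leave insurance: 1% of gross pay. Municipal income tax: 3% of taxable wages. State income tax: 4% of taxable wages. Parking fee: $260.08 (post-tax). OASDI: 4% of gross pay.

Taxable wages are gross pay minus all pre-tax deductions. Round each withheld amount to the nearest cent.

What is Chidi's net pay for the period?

$4,029.08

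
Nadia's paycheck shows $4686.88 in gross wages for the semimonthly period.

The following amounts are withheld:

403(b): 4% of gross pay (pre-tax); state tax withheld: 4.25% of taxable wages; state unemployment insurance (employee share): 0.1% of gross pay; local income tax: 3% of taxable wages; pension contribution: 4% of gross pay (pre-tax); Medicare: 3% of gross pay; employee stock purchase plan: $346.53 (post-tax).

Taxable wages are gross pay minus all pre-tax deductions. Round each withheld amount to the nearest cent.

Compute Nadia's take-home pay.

$3507.47

Pension contribution: $4686.88 × 0.04 = $187.48
403(b): $4686.88 × 0.04 = $187.48
Pre-tax total = $187.48 + $187.48 = $374.96
Taxable wages = $4686.88 − $374.96 = $4311.92
Local income tax: $4311.92 × 0.03 = $129.36
State tax withheld: $4311.92 × 0.0425 = $183.26
Medicare: $4686.88 × 0.03 = $140.61
State unemployment insurance (employee share): $4686.88 × 0.001 = $4.69
Employee stock purchase plan: $346.53
Total deductions = $187.48 + $187.48 + $129.36 + $183.26 + $140.61 + $4.69 + $346.53 = $1179.41
Net pay = $4686.88 − $1179.41 = $3507.47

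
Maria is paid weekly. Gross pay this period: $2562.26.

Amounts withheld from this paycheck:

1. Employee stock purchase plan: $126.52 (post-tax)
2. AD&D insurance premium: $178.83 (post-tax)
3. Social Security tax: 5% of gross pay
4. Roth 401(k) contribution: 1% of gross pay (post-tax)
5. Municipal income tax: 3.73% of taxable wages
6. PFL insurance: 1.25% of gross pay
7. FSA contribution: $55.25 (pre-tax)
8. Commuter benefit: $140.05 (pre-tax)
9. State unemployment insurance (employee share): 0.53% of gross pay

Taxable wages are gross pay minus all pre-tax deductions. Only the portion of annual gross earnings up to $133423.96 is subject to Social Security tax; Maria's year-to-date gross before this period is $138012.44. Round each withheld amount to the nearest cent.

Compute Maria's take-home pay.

$1902.09

FSA contribution: $55.25
Commuter benefit: $140.05
Pre-tax total = $55.25 + $140.05 = $195.30
Taxable wages = $2562.26 − $195.30 = $2366.96
Municipal income tax: $2366.96 × 0.0373 = $88.29
State unemployment insurance (employee share): $2562.26 × 0.0053 = $13.58
PFL insurance: $2562.26 × 0.0125 = $32.03
Social Security tax: annual cap $133423.96 already reached (YTD $138012.44), so $0.00
Roth 401(k) contribution: $2562.26 × 0.01 = $25.62
Employee stock purchase plan: $126.52
AD&D insurance premium: $178.83
Total deductions = $55.25 + $140.05 + $88.29 + $13.58 + $32.03 + $0.00 + $25.62 + $126.52 + $178.83 = $660.17
Net pay = $2562.26 − $660.17 = $1902.09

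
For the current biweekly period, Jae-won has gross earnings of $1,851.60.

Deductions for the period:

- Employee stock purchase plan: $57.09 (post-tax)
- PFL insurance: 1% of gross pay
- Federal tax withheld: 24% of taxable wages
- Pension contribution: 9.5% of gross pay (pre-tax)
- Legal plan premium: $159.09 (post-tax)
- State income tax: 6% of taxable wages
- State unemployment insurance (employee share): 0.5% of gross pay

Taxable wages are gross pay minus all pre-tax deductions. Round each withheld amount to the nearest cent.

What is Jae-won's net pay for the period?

Pension contribution: $1,851.60 × 0.095 = $175.90
Taxable wages = $1,851.60 − $175.90 = $1,675.70
Federal tax withheld: $1,675.70 × 0.24 = $402.17
State income tax: $1,675.70 × 0.06 = $100.54
PFL insurance: $1,851.60 × 0.01 = $18.52
State unemployment insurance (employee share): $1,851.60 × 0.005 = $9.26
Employee stock purchase plan: $57.09
Legal plan premium: $159.09
Total deductions = $175.90 + $402.17 + $100.54 + $18.52 + $9.26 + $57.09 + $159.09 = $922.57
Net pay = $1,851.60 − $922.57 = $929.03

$929.03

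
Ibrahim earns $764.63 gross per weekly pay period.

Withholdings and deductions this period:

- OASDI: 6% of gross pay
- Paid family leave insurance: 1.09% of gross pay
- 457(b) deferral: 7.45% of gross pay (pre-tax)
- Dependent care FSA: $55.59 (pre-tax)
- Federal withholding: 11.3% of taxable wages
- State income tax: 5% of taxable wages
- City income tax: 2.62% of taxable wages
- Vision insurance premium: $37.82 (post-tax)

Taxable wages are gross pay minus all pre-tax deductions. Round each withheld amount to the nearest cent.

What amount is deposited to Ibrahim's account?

$436.68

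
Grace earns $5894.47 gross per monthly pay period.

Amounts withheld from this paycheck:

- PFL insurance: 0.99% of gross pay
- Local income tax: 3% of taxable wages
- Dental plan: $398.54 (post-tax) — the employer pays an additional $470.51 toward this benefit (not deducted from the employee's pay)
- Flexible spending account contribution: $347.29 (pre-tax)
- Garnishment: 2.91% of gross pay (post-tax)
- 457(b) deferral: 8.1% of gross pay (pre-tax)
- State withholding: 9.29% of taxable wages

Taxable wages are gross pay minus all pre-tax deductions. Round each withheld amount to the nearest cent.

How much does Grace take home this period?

Flexible spending account contribution: $347.29
457(b) deferral: $5894.47 × 0.081 = $477.45
Pre-tax total = $347.29 + $477.45 = $824.74
Taxable wages = $5894.47 − $824.74 = $5069.73
Local income tax: $5069.73 × 0.03 = $152.09
State withholding: $5069.73 × 0.0929 = $470.98
PFL insurance: $5894.47 × 0.0099 = $58.36
Garnishment: $5894.47 × 0.0291 = $171.53
Dental plan: $398.54
(Employer's $470.51 toward dental plan is not withheld from the employee.)
Total deductions = $347.29 + $477.45 + $152.09 + $470.98 + $58.36 + $171.53 + $398.54 = $2076.24
Net pay = $5894.47 − $2076.24 = $3818.23

$3818.23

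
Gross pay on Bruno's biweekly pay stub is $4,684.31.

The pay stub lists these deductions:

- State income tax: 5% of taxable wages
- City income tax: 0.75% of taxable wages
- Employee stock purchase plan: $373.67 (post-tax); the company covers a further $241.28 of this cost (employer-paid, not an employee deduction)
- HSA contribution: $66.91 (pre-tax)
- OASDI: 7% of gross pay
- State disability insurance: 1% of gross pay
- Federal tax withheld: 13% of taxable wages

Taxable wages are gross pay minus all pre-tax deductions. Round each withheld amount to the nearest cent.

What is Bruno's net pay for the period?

$3,003.23

HSA contribution: $66.91
Taxable wages = $4,684.31 − $66.91 = $4,617.40
Federal tax withheld: $4,617.40 × 0.13 = $600.26
City income tax: $4,617.40 × 0.0075 = $34.63
State income tax: $4,617.40 × 0.05 = $230.87
State disability insurance: $4,684.31 × 0.01 = $46.84
OASDI: $4,684.31 × 0.07 = $327.90
Employee stock purchase plan: $373.67
(Employer's $241.28 toward employee stock purchase plan is not withheld from the employee.)
Total deductions = $66.91 + $600.26 + $34.63 + $230.87 + $46.84 + $327.90 + $373.67 = $1,681.08
Net pay = $4,684.31 − $1,681.08 = $3,003.23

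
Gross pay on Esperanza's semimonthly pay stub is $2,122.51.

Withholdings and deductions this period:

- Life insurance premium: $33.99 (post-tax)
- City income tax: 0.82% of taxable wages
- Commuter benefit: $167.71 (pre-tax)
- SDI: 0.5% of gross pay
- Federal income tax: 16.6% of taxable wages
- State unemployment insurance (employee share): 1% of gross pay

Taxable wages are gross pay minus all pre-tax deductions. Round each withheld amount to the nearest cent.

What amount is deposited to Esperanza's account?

$1,548.44

Commuter benefit: $167.71
Taxable wages = $2,122.51 − $167.71 = $1,954.80
Federal income tax: $1,954.80 × 0.166 = $324.50
City income tax: $1,954.80 × 0.0082 = $16.03
State unemployment insurance (employee share): $2,122.51 × 0.01 = $21.23
SDI: $2,122.51 × 0.005 = $10.61
Life insurance premium: $33.99
Total deductions = $167.71 + $324.50 + $16.03 + $21.23 + $10.61 + $33.99 = $574.07
Net pay = $2,122.51 − $574.07 = $1,548.44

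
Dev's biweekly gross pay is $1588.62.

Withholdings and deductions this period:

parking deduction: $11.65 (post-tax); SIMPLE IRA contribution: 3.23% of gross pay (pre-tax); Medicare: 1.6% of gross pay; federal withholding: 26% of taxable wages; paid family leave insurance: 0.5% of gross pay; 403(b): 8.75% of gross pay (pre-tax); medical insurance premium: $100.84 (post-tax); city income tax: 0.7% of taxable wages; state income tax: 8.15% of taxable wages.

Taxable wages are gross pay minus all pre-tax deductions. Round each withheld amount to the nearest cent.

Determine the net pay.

$765.15

403(b): $1588.62 × 0.0875 = $139.00
SIMPLE IRA contribution: $1588.62 × 0.0323 = $51.31
Pre-tax total = $139.00 + $51.31 = $190.31
Taxable wages = $1588.62 − $190.31 = $1398.31
City income tax: $1398.31 × 0.007 = $9.79
State income tax: $1398.31 × 0.0815 = $113.96
Federal withholding: $1398.31 × 0.26 = $363.56
Medicare: $1588.62 × 0.016 = $25.42
Paid family leave insurance: $1588.62 × 0.005 = $7.94
Parking deduction: $11.65
Medical insurance premium: $100.84
Total deductions = $139.00 + $51.31 + $9.79 + $113.96 + $363.56 + $25.42 + $7.94 + $11.65 + $100.84 = $823.47
Net pay = $1588.62 − $823.47 = $765.15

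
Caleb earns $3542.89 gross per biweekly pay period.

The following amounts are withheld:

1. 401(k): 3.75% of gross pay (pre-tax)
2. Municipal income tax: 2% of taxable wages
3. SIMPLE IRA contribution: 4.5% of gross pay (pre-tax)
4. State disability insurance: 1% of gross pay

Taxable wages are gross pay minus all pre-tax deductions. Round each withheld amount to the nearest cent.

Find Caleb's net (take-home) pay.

$3150.16

401(k): $3542.89 × 0.0375 = $132.86
SIMPLE IRA contribution: $3542.89 × 0.045 = $159.43
Pre-tax total = $132.86 + $159.43 = $292.29
Taxable wages = $3542.89 − $292.29 = $3250.60
Municipal income tax: $3250.60 × 0.02 = $65.01
State disability insurance: $3542.89 × 0.01 = $35.43
Total deductions = $132.86 + $159.43 + $65.01 + $35.43 = $392.73
Net pay = $3542.89 − $392.73 = $3150.16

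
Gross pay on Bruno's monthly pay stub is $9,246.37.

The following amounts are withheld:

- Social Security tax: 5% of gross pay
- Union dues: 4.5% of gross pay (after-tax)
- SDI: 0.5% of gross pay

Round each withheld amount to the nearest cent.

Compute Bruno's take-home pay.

$8,321.73

Social Security tax: $9,246.37 × 0.05 = $462.32
SDI: $9,246.37 × 0.005 = $46.23
Union dues: $9,246.37 × 0.045 = $416.09
Total deductions = $462.32 + $46.23 + $416.09 = $924.64
Net pay = $9,246.37 − $924.64 = $8,321.73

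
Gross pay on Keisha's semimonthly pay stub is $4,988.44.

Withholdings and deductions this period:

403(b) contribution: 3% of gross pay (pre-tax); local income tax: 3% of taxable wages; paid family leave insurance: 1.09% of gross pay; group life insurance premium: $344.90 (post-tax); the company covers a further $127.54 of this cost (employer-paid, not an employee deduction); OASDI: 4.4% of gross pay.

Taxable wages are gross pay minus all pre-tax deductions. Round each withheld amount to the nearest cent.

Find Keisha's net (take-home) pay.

403(b) contribution: $4,988.44 × 0.03 = $149.65
Taxable wages = $4,988.44 − $149.65 = $4,838.79
Local income tax: $4,838.79 × 0.03 = $145.16
OASDI: $4,988.44 × 0.044 = $219.49
Paid family leave insurance: $4,988.44 × 0.0109 = $54.37
Group life insurance premium: $344.90
(Employer's $127.54 toward group life insurance premium is not withheld from the employee.)
Total deductions = $149.65 + $145.16 + $219.49 + $54.37 + $344.90 = $913.57
Net pay = $4,988.44 − $913.57 = $4,074.87

$4,074.87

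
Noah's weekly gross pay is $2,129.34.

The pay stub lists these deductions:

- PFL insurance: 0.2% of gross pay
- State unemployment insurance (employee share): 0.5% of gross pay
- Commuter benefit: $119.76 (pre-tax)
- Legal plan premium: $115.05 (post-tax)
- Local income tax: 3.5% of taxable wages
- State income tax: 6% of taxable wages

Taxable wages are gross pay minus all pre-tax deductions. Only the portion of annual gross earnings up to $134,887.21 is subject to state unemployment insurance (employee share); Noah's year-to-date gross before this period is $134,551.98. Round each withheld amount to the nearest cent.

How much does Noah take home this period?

Commuter benefit: $119.76
Taxable wages = $2,129.34 − $119.76 = $2,009.58
State income tax: $2,009.58 × 0.06 = $120.57
Local income tax: $2,009.58 × 0.035 = $70.34
State unemployment insurance (employee share): only $134,887.21 − $134,551.98 = $335.23 of this check is subject → $335.23 × 0.005 = $1.68
PFL insurance: $2,129.34 × 0.002 = $4.26
Legal plan premium: $115.05
Total deductions = $119.76 + $120.57 + $70.34 + $1.68 + $4.26 + $115.05 = $431.66
Net pay = $2,129.34 − $431.66 = $1,697.68

$1,697.68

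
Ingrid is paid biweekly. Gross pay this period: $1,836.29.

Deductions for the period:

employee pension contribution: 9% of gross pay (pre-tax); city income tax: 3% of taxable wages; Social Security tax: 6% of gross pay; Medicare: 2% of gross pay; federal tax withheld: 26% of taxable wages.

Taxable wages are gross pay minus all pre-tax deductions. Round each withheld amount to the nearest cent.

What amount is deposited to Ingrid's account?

Employee pension contribution: $1,836.29 × 0.09 = $165.27
Taxable wages = $1,836.29 − $165.27 = $1,671.02
City income tax: $1,671.02 × 0.03 = $50.13
Federal tax withheld: $1,671.02 × 0.26 = $434.47
Social Security tax: $1,836.29 × 0.06 = $110.18
Medicare: $1,836.29 × 0.02 = $36.73
Total deductions = $165.27 + $50.13 + $434.47 + $110.18 + $36.73 = $796.78
Net pay = $1,836.29 − $796.78 = $1,039.51

$1,039.51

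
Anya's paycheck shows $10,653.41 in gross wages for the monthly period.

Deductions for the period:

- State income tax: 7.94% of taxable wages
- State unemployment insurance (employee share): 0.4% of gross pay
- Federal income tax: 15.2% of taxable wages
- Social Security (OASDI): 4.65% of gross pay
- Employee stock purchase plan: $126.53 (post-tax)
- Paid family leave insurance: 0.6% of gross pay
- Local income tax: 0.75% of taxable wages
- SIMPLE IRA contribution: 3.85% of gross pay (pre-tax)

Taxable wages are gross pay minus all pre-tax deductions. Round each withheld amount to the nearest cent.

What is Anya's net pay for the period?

SIMPLE IRA contribution: $10,653.41 × 0.0385 = $410.16
Taxable wages = $10,653.41 − $410.16 = $10,243.25
Local income tax: $10,243.25 × 0.0075 = $76.82
State income tax: $10,243.25 × 0.0794 = $813.31
Federal income tax: $10,243.25 × 0.152 = $1,556.97
State unemployment insurance (employee share): $10,653.41 × 0.004 = $42.61
Paid family leave insurance: $10,653.41 × 0.006 = $63.92
Social Security (OASDI): $10,653.41 × 0.0465 = $495.38
Employee stock purchase plan: $126.53
Total deductions = $410.16 + $76.82 + $813.31 + $1,556.97 + $42.61 + $63.92 + $495.38 + $126.53 = $3,585.70
Net pay = $10,653.41 − $3,585.70 = $7,067.71

$7,067.71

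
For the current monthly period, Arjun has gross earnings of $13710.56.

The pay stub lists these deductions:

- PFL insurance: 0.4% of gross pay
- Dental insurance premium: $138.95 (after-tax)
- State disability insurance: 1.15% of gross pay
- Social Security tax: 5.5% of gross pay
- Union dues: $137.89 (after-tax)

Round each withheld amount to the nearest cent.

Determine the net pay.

$12467.13

PFL insurance: $13710.56 × 0.004 = $54.84
State disability insurance: $13710.56 × 0.0115 = $157.67
Social Security tax: $13710.56 × 0.055 = $754.08
Dental insurance premium: $138.95
Union dues: $137.89
Total deductions = $54.84 + $157.67 + $754.08 + $138.95 + $137.89 = $1243.43
Net pay = $13710.56 − $1243.43 = $12467.13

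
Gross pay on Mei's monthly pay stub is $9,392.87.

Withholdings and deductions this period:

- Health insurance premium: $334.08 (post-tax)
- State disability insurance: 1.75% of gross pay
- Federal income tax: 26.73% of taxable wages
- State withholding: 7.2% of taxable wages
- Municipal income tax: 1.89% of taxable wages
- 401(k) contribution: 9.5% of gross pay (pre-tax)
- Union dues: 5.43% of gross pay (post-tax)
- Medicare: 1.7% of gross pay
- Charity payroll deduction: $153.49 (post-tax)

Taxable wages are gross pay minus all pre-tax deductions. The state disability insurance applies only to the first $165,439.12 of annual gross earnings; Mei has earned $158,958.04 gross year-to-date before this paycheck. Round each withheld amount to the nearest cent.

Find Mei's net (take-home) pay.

$4,184.95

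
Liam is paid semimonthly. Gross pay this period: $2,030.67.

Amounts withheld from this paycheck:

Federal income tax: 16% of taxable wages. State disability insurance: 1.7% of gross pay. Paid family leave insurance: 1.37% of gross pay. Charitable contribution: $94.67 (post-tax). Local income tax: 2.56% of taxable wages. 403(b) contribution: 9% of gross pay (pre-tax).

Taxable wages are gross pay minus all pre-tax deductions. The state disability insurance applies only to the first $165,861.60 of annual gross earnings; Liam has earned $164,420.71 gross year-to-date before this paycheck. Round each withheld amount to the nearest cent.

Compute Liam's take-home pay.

$1,357.94

403(b) contribution: $2,030.67 × 0.09 = $182.76
Taxable wages = $2,030.67 − $182.76 = $1,847.91
Local income tax: $1,847.91 × 0.0256 = $47.31
Federal income tax: $1,847.91 × 0.16 = $295.67
Paid family leave insurance: $2,030.67 × 0.0137 = $27.82
State disability insurance: only $165,861.60 − $164,420.71 = $1,440.89 of this check is subject → $1,440.89 × 0.017 = $24.50
Charitable contribution: $94.67
Total deductions = $182.76 + $47.31 + $295.67 + $27.82 + $24.50 + $94.67 = $672.73
Net pay = $2,030.67 − $672.73 = $1,357.94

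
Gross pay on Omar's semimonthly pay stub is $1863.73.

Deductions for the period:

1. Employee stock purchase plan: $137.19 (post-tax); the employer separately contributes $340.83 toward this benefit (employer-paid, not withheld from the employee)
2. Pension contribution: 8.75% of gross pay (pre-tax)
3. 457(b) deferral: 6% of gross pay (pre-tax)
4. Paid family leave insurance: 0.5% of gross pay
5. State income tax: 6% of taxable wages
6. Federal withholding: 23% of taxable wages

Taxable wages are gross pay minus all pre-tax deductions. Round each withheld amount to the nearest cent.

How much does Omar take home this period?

$981.56

Pension contribution: $1863.73 × 0.0875 = $163.08
457(b) deferral: $1863.73 × 0.06 = $111.82
Pre-tax total = $163.08 + $111.82 = $274.90
Taxable wages = $1863.73 − $274.90 = $1588.83
Federal withholding: $1588.83 × 0.23 = $365.43
State income tax: $1588.83 × 0.06 = $95.33
Paid family leave insurance: $1863.73 × 0.005 = $9.32
Employee stock purchase plan: $137.19
(Employer's $340.83 toward employee stock purchase plan is not withheld from the employee.)
Total deductions = $163.08 + $111.82 + $365.43 + $95.33 + $9.32 + $137.19 = $882.17
Net pay = $1863.73 − $882.17 = $981.56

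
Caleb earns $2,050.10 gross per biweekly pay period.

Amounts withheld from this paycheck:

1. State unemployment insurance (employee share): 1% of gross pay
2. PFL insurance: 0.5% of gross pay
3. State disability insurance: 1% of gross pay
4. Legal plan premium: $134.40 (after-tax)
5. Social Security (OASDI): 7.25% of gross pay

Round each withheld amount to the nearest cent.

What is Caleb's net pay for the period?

State disability insurance: $2,050.10 × 0.01 = $20.50
Social Security (OASDI): $2,050.10 × 0.0725 = $148.63
State unemployment insurance (employee share): $2,050.10 × 0.01 = $20.50
PFL insurance: $2,050.10 × 0.005 = $10.25
Legal plan premium: $134.40
Total deductions = $20.50 + $148.63 + $20.50 + $10.25 + $134.40 = $334.28
Net pay = $2,050.10 − $334.28 = $1,715.82

$1,715.82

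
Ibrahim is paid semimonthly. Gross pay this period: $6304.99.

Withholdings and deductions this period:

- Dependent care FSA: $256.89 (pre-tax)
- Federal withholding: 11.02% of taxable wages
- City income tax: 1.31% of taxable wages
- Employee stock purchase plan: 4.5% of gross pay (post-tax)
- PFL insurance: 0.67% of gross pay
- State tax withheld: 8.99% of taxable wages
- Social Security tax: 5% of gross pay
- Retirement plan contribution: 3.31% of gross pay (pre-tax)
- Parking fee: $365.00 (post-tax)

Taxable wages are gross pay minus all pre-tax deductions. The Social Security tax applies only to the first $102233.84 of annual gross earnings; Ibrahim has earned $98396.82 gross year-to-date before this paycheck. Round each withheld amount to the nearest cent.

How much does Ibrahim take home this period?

$3711.63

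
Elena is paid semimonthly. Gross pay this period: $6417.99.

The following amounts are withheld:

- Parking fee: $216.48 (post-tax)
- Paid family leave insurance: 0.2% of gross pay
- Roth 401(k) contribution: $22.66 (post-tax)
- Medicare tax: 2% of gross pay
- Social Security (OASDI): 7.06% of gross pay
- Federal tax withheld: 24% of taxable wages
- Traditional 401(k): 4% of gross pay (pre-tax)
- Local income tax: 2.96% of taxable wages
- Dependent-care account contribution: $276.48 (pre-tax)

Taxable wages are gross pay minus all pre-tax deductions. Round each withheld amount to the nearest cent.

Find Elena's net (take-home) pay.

Traditional 401(k): $6417.99 × 0.04 = $256.72
Dependent-care account contribution: $276.48
Pre-tax total = $256.72 + $276.48 = $533.20
Taxable wages = $6417.99 − $533.20 = $5884.79
Federal tax withheld: $5884.79 × 0.24 = $1412.35
Local income tax: $5884.79 × 0.0296 = $174.19
Medicare tax: $6417.99 × 0.02 = $128.36
Social Security (OASDI): $6417.99 × 0.0706 = $453.11
Paid family leave insurance: $6417.99 × 0.002 = $12.84
Roth 401(k) contribution: $22.66
Parking fee: $216.48
Total deductions = $256.72 + $276.48 + $1412.35 + $174.19 + $128.36 + $453.11 + $12.84 + $22.66 + $216.48 = $2953.19
Net pay = $6417.99 − $2953.19 = $3464.80

$3464.80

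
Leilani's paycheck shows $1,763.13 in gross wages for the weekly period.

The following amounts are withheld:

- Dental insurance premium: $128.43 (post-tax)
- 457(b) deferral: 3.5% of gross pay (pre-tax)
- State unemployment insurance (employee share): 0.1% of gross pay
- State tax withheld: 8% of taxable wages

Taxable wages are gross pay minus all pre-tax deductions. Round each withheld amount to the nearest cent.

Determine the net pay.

$1,435.12

457(b) deferral: $1,763.13 × 0.035 = $61.71
Taxable wages = $1,763.13 − $61.71 = $1,701.42
State tax withheld: $1,701.42 × 0.08 = $136.11
State unemployment insurance (employee share): $1,763.13 × 0.001 = $1.76
Dental insurance premium: $128.43
Total deductions = $61.71 + $136.11 + $1.76 + $128.43 = $328.01
Net pay = $1,763.13 − $328.01 = $1,435.12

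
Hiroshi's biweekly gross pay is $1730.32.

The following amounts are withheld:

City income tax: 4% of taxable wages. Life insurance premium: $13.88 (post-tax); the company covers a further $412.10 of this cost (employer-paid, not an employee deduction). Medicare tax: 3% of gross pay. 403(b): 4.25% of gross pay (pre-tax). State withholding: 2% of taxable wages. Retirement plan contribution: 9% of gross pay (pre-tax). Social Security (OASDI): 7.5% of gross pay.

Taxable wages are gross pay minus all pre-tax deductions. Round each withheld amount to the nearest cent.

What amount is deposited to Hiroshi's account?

$1215.43

403(b): $1730.32 × 0.0425 = $73.54
Retirement plan contribution: $1730.32 × 0.09 = $155.73
Pre-tax total = $73.54 + $155.73 = $229.27
Taxable wages = $1730.32 − $229.27 = $1501.05
City income tax: $1501.05 × 0.04 = $60.04
State withholding: $1501.05 × 0.02 = $30.02
Medicare tax: $1730.32 × 0.03 = $51.91
Social Security (OASDI): $1730.32 × 0.075 = $129.77
Life insurance premium: $13.88
(Employer's $412.10 toward life insurance premium is not withheld from the employee.)
Total deductions = $73.54 + $155.73 + $60.04 + $30.02 + $51.91 + $129.77 + $13.88 = $514.89
Net pay = $1730.32 − $514.89 = $1215.43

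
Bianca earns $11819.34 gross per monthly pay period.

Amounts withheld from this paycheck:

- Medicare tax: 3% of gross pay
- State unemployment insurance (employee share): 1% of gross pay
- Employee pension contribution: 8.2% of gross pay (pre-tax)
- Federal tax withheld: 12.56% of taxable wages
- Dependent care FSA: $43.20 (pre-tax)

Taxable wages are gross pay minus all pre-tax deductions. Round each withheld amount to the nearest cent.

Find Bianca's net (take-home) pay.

Employee pension contribution: $11819.34 × 0.082 = $969.19
Dependent care FSA: $43.20
Pre-tax total = $969.19 + $43.20 = $1012.39
Taxable wages = $11819.34 − $1012.39 = $10806.95
Federal tax withheld: $10806.95 × 0.1256 = $1357.35
State unemployment insurance (employee share): $11819.34 × 0.01 = $118.19
Medicare tax: $11819.34 × 0.03 = $354.58
Total deductions = $969.19 + $43.20 + $1357.35 + $118.19 + $354.58 = $2842.51
Net pay = $11819.34 − $2842.51 = $8976.83

$8976.83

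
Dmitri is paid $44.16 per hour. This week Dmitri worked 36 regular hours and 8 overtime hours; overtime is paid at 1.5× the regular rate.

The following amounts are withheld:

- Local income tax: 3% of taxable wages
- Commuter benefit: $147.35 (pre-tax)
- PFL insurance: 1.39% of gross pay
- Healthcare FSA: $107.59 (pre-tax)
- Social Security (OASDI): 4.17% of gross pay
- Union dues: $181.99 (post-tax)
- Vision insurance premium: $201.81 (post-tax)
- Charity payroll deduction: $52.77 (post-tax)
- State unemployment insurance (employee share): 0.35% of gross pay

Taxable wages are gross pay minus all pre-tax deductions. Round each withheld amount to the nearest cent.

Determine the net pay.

$1246.96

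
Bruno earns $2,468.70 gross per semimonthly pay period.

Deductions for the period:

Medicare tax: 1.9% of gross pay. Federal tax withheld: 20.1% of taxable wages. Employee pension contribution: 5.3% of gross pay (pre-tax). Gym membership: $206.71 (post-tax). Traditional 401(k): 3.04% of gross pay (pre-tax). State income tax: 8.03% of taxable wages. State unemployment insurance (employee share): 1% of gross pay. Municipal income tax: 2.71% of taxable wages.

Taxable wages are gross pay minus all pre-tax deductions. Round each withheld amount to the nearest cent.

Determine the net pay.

$1,286.66

Traditional 401(k): $2,468.70 × 0.0304 = $75.05
Employee pension contribution: $2,468.70 × 0.053 = $130.84
Pre-tax total = $75.05 + $130.84 = $205.89
Taxable wages = $2,468.70 − $205.89 = $2,262.81
Federal tax withheld: $2,262.81 × 0.201 = $454.82
State income tax: $2,262.81 × 0.0803 = $181.70
Municipal income tax: $2,262.81 × 0.0271 = $61.32
Medicare tax: $2,468.70 × 0.019 = $46.91
State unemployment insurance (employee share): $2,468.70 × 0.01 = $24.69
Gym membership: $206.71
Total deductions = $75.05 + $130.84 + $454.82 + $181.70 + $61.32 + $46.91 + $24.69 + $206.71 = $1,182.04
Net pay = $2,468.70 − $1,182.04 = $1,286.66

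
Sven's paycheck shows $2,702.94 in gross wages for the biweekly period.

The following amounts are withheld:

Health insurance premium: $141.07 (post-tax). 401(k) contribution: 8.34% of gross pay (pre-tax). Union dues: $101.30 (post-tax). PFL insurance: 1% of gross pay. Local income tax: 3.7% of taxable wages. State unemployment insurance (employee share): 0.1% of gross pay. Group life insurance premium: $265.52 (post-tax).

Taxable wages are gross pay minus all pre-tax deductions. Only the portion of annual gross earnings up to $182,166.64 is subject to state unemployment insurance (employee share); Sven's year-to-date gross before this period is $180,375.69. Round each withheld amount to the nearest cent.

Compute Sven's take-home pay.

401(k) contribution: $2,702.94 × 0.0834 = $225.43
Taxable wages = $2,702.94 − $225.43 = $2,477.51
Local income tax: $2,477.51 × 0.037 = $91.67
State unemployment insurance (employee share): only $182,166.64 − $180,375.69 = $1,790.95 of this check is subject → $1,790.95 × 0.001 = $1.79
PFL insurance: $2,702.94 × 0.01 = $27.03
Group life insurance premium: $265.52
Health insurance premium: $141.07
Union dues: $101.30
Total deductions = $225.43 + $91.67 + $1.79 + $27.03 + $265.52 + $141.07 + $101.30 = $853.81
Net pay = $2,702.94 − $853.81 = $1,849.13

$1,849.13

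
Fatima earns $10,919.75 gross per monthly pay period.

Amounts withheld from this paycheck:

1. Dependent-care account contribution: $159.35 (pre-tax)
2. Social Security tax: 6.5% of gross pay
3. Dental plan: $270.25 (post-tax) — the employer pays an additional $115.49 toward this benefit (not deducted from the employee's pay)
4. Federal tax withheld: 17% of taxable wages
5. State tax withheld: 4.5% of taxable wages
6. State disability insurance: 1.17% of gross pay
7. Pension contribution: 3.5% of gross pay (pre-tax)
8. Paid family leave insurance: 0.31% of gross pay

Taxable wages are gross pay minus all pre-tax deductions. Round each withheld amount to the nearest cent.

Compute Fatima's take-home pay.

$7,005.25

Dependent-care account contribution: $159.35
Pension contribution: $10,919.75 × 0.035 = $382.19
Pre-tax total = $159.35 + $382.19 = $541.54
Taxable wages = $10,919.75 − $541.54 = $10,378.21
State tax withheld: $10,378.21 × 0.045 = $467.02
Federal tax withheld: $10,378.21 × 0.17 = $1,764.30
State disability insurance: $10,919.75 × 0.0117 = $127.76
Social Security tax: $10,919.75 × 0.065 = $709.78
Paid family leave insurance: $10,919.75 × 0.0031 = $33.85
Dental plan: $270.25
(Employer's $115.49 toward dental plan is not withheld from the employee.)
Total deductions = $159.35 + $382.19 + $467.02 + $1,764.30 + $127.76 + $709.78 + $33.85 + $270.25 = $3,914.50
Net pay = $10,919.75 − $3,914.50 = $7,005.25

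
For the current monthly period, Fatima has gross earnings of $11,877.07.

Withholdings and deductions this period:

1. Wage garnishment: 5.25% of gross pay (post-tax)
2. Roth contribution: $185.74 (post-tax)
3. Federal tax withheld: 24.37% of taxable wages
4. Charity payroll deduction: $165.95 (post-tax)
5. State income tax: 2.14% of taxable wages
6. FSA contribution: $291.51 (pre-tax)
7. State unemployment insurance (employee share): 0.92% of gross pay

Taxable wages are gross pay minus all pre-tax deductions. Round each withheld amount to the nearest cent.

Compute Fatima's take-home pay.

$7,429.72

FSA contribution: $291.51
Taxable wages = $11,877.07 − $291.51 = $11,585.56
Federal tax withheld: $11,585.56 × 0.2437 = $2,823.40
State income tax: $11,585.56 × 0.0214 = $247.93
State unemployment insurance (employee share): $11,877.07 × 0.0092 = $109.27
Roth contribution: $185.74
Charity payroll deduction: $165.95
Wage garnishment: $11,877.07 × 0.0525 = $623.55
Total deductions = $291.51 + $2,823.40 + $247.93 + $109.27 + $185.74 + $165.95 + $623.55 = $4,447.35
Net pay = $11,877.07 − $4,447.35 = $7,429.72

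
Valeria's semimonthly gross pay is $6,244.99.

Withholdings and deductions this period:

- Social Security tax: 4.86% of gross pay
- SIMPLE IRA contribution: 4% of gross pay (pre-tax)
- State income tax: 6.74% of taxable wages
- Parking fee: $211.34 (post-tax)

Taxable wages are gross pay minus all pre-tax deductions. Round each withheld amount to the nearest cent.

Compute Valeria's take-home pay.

SIMPLE IRA contribution: $6,244.99 × 0.04 = $249.80
Taxable wages = $6,244.99 − $249.80 = $5,995.19
State income tax: $5,995.19 × 0.0674 = $404.08
Social Security tax: $6,244.99 × 0.0486 = $303.51
Parking fee: $211.34
Total deductions = $249.80 + $404.08 + $303.51 + $211.34 = $1,168.73
Net pay = $6,244.99 − $1,168.73 = $5,076.26

$5,076.26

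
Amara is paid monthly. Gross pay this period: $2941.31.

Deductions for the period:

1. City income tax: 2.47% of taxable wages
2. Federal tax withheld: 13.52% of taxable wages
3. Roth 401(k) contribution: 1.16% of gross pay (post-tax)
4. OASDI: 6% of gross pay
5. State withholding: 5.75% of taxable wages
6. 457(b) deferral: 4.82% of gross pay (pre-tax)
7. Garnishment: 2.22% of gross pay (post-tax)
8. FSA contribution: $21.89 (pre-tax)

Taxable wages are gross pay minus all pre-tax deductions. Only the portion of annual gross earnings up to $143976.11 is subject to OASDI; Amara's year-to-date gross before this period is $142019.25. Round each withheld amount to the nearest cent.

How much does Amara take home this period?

457(b) deferral: $2941.31 × 0.0482 = $141.77
FSA contribution: $21.89
Pre-tax total = $141.77 + $21.89 = $163.66
Taxable wages = $2941.31 − $163.66 = $2777.65
City income tax: $2777.65 × 0.0247 = $68.61
State withholding: $2777.65 × 0.0575 = $159.71
Federal tax withheld: $2777.65 × 0.1352 = $375.54
OASDI: only $143976.11 − $142019.25 = $1956.86 of this check is subject → $1956.86 × 0.06 = $117.41
Roth 401(k) contribution: $2941.31 × 0.0116 = $34.12
Garnishment: $2941.31 × 0.0222 = $65.30
Total deductions = $141.77 + $21.89 + $68.61 + $159.71 + $375.54 + $117.41 + $34.12 + $65.30 = $984.35
Net pay = $2941.31 − $984.35 = $1956.96

$1956.96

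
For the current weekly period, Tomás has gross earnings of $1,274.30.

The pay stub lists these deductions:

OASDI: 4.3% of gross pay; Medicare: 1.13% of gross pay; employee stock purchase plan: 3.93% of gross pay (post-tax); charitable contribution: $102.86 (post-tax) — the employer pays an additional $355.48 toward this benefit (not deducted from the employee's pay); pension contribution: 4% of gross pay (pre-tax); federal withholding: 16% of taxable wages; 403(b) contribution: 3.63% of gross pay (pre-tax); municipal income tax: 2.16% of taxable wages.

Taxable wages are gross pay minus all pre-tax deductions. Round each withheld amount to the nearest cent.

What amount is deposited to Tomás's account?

Pension contribution: $1,274.30 × 0.04 = $50.97
403(b) contribution: $1,274.30 × 0.0363 = $46.26
Pre-tax total = $50.97 + $46.26 = $97.23
Taxable wages = $1,274.30 − $97.23 = $1,177.07
Federal withholding: $1,177.07 × 0.16 = $188.33
Municipal income tax: $1,177.07 × 0.0216 = $25.42
OASDI: $1,274.30 × 0.043 = $54.79
Medicare: $1,274.30 × 0.0113 = $14.40
Employee stock purchase plan: $1,274.30 × 0.0393 = $50.08
Charitable contribution: $102.86
(Employer's $355.48 toward charitable contribution is not withheld from the employee.)
Total deductions = $50.97 + $46.26 + $188.33 + $25.42 + $54.79 + $14.40 + $50.08 + $102.86 = $533.11
Net pay = $1,274.30 − $533.11 = $741.19

$741.19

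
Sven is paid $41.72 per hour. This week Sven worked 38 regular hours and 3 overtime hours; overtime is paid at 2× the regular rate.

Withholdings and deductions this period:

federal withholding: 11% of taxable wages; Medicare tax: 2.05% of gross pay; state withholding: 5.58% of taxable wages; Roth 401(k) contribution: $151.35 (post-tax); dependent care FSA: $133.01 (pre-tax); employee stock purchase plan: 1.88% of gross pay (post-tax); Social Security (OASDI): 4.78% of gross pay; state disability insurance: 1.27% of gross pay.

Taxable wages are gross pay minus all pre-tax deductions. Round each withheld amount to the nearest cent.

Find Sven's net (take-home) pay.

Regular pay: 38 × $41.72 = $1585.36
Overtime pay: 3 × $41.72 × 2 = $250.32
Gross pay = $1585.36 + $250.32 = $1835.68
Dependent care FSA: $133.01
Taxable wages = $1835.68 − $133.01 = $1702.67
State withholding: $1702.67 × 0.0558 = $95.01
Federal withholding: $1702.67 × 0.11 = $187.29
Medicare tax: $1835.68 × 0.0205 = $37.63
State disability insurance: $1835.68 × 0.0127 = $23.31
Social Security (OASDI): $1835.68 × 0.0478 = $87.75
Employee stock purchase plan: $1835.68 × 0.0188 = $34.51
Roth 401(k) contribution: $151.35
Total deductions = $133.01 + $95.01 + $187.29 + $37.63 + $23.31 + $87.75 + $34.51 + $151.35 = $749.86
Net pay = $1835.68 − $749.86 = $1085.82

$1085.82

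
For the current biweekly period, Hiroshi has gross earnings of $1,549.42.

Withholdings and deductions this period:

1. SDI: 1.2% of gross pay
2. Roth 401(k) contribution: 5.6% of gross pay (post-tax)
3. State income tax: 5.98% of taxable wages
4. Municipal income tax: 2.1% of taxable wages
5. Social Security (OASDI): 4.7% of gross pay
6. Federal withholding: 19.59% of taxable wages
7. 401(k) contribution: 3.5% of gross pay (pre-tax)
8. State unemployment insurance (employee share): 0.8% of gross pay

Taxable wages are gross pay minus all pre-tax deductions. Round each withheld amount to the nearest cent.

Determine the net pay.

$890.89

401(k) contribution: $1,549.42 × 0.035 = $54.23
Taxable wages = $1,549.42 − $54.23 = $1,495.19
State income tax: $1,495.19 × 0.0598 = $89.41
Federal withholding: $1,495.19 × 0.1959 = $292.91
Municipal income tax: $1,495.19 × 0.021 = $31.40
SDI: $1,549.42 × 0.012 = $18.59
Social Security (OASDI): $1,549.42 × 0.047 = $72.82
State unemployment insurance (employee share): $1,549.42 × 0.008 = $12.40
Roth 401(k) contribution: $1,549.42 × 0.056 = $86.77
Total deductions = $54.23 + $89.41 + $292.91 + $31.40 + $18.59 + $72.82 + $12.40 + $86.77 = $658.53
Net pay = $1,549.42 − $658.53 = $890.89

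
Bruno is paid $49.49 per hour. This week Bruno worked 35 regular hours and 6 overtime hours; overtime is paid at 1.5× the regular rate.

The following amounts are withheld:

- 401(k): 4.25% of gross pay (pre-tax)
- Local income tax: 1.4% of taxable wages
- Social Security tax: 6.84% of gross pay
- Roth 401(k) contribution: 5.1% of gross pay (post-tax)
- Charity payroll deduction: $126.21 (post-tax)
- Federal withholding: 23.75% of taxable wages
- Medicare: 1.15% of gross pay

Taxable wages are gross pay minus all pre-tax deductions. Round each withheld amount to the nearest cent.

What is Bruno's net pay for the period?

Regular pay: 35 × $49.49 = $1732.15
Overtime pay: 6 × $49.49 × 1.5 = $445.41
Gross pay = $1732.15 + $445.41 = $2177.56
401(k): $2177.56 × 0.0425 = $92.55
Taxable wages = $2177.56 − $92.55 = $2085.01
Federal withholding: $2085.01 × 0.2375 = $495.19
Local income tax: $2085.01 × 0.014 = $29.19
Medicare: $2177.56 × 0.0115 = $25.04
Social Security tax: $2177.56 × 0.0684 = $148.95
Charity payroll deduction: $126.21
Roth 401(k) contribution: $2177.56 × 0.051 = $111.06
Total deductions = $92.55 + $495.19 + $29.19 + $25.04 + $148.95 + $126.21 + $111.06 = $1028.19
Net pay = $2177.56 − $1028.19 = $1149.37

$1149.37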